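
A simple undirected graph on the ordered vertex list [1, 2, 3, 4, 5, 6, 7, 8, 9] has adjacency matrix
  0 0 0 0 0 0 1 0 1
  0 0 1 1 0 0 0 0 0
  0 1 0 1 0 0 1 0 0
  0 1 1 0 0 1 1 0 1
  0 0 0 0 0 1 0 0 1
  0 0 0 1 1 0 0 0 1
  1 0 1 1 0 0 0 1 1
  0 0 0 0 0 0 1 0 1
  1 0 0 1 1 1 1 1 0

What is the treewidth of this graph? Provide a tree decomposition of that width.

Each bag holds 3 vertices, so the decomposition has width 2, which upper-bounds the treewidth. On the other hand G contains the 3-clique {5, 6, 9}. A clique must lie in a single bag of any decomposition, so no decomposition can have width below 2. Therefore the treewidth is 2.

Treewidth 2.
One such decomposition:
Bags: B1 = {4, 7, 9}  B2 = {7, 8, 9}  B3 = {1, 7, 9}  B4 = {3, 4, 7}  B5 = {4, 6, 9}  B6 = {2, 3, 4}  B7 = {5, 6, 9}
Tree: B1–B2, B1–B3, B1–B4, B1–B5, B4–B6, B5–B7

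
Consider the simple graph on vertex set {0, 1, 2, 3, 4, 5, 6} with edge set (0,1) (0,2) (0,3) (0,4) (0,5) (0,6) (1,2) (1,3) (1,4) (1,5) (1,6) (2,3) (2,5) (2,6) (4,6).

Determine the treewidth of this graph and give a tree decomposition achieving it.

The largest bag has 4 vertices, giving width 3; this decomposition certifies tw(G) ≤ 3. For the lower bound, the 4 vertices {0, 1, 2, 3} are pairwise adjacent, and any tree decomposition puts a clique entirely inside one bag — forcing width ≥ 3. Combining the bounds, tw(G) = 3.

Treewidth 3.
Bags: B1 = {0, 1, 2, 6}  B2 = {0, 1, 2, 5}  B3 = {0, 1, 2, 3}  B4 = {0, 1, 4, 6}
Tree: B1–B2, B2–B3, B1–B4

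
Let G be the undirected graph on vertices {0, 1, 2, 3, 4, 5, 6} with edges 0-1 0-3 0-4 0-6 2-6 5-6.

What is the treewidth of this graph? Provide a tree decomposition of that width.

Treewidth 1.
Bags: B1 = {0, 3}  B2 = {0, 4}  B3 = {0, 6}  B4 = {2, 6}  B5 = {5, 6}  B6 = {0, 1}
Tree: B1–B2, B2–B3, B3–B4, B3–B5, B1–B6

The largest bag has 2 vertices, giving width 1; this decomposition certifies tw(G) ≤ 1. Any graph with an edge has treewidth ≥ 1, and G has the edge 0–3. Therefore the treewidth is 1.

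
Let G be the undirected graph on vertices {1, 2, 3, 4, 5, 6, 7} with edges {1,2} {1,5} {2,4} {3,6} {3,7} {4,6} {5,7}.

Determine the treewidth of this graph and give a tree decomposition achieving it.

Treewidth 2.
One optimal decomposition is:
Bags: B1 = {3, 4, 6}  B2 = {3, 4, 7}  B3 = {4, 5, 7}  B4 = {1, 4, 5}  B5 = {1, 2, 4}
Tree: B1–B2, B2–B3, B3–B4, B4–B5

Every bag has size at most 3, so the width is 3 − 1 = 2 and tw(G) ≤ 2. The edges 4–6–3–7–5–1–2–4 form a cycle, so G is not a tree and its treewidth is at least 2. The upper and lower bounds meet at 2, so that is the treewidth.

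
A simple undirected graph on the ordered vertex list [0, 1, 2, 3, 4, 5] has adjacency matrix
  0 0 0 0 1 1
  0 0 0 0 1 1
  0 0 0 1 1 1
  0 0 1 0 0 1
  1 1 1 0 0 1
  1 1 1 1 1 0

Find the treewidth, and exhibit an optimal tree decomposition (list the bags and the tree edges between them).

Each bag holds 3 vertices, so the decomposition has width 2, which upper-bounds the treewidth. For the lower bound, the 3 vertices {2, 3, 5} are pairwise adjacent, and any tree decomposition puts a clique entirely inside one bag — forcing width ≥ 2. Hence tw(G) = 2 exactly.

Treewidth 2.
One such decomposition:
Bags: B1 = {0, 4, 5}  B2 = {2, 4, 5}  B3 = {2, 3, 5}  B4 = {1, 4, 5}
Tree: B1–B2, B2–B3, B1–B4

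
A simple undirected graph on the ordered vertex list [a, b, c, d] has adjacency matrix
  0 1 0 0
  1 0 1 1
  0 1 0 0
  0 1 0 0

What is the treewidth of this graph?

1

A width-1 tree decomposition is:
Bags: B1 = {b, d}  B2 = {b, c}  B3 = {a, b}
Tree: B1–B2, B1–B3
The largest bag has 2 vertices, giving width 1; this decomposition certifies tw(G) ≤ 1. Since G has at least one edge (e.g. d–b), it is not an edgeless graph, so tw(G) ≥ 1. Hence tw(G) = 1 exactly.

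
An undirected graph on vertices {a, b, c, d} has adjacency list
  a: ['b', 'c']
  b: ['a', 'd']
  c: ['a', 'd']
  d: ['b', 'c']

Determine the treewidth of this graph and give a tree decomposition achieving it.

Treewidth 2.
Bags: B1 = {b, c, d}  B2 = {a, b, c}
Tree: B1–B2

Every bag has size at most 3, so the width is 3 − 1 = 2 and tw(G) ≤ 2. For the lower bound, G contains the cycle b–d–c–a–b, so G is not a forest; only forests have treewidth ≤ 1, hence tw(G) ≥ 2. Combining the bounds, tw(G) = 2.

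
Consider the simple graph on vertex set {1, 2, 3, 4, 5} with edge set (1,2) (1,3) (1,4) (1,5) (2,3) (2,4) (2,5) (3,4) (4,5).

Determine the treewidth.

A width-3 tree decomposition is:
Bags: B1 = {1, 2, 3, 4}  B2 = {1, 2, 4, 5}
Tree: B1–B2
Each bag holds 4 vertices, so the decomposition has width 3, which upper-bounds the treewidth. On the other hand G contains the 4-clique {1, 2, 3, 4}. A clique must lie in a single bag of any decomposition, so no decomposition can have width below 3. Hence tw(G) = 3 exactly.

3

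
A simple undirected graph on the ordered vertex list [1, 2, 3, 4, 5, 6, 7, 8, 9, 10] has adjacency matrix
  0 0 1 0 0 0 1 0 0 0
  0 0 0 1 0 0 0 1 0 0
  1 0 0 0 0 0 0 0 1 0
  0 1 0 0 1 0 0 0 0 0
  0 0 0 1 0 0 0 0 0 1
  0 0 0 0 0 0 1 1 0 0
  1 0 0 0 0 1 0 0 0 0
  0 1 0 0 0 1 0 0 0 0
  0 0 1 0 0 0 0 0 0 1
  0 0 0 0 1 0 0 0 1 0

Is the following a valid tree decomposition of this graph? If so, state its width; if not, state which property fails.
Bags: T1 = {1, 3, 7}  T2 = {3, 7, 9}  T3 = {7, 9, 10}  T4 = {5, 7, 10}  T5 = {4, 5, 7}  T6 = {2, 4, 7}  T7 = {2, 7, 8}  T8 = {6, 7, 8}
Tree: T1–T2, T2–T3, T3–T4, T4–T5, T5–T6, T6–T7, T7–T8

Checking the three conditions: (i) the bags cover all of {1, 2, 3, 4, 5, 6, 7, 8, 9, 10}; (ii) for each edge, some bag contains both endpoints; (iii) the bags containing any fixed vertex form a subtree. All hold, so the decomposition is valid with width 3 − 1 = 2.

Yes; width 2.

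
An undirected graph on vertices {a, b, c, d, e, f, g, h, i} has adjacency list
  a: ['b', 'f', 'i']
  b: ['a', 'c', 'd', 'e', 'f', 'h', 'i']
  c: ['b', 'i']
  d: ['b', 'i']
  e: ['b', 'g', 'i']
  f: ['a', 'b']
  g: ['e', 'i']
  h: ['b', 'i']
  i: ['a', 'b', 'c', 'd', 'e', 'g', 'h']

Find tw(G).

A width-2 tree decomposition is:
Bags: B1 = {b, e, i}  B2 = {b, h, i}  B3 = {a, b, i}  B4 = {b, d, i}  B5 = {e, g, i}  B6 = {a, b, f}  B7 = {b, c, i}
Tree: B1–B2, B1–B3, B3–B4, B1–B5, B3–B6, B1–B7
The largest bag has 3 vertices, giving width 2; this decomposition certifies tw(G) ≤ 2. On the other hand G contains the 3-clique {e, g, i}. A clique must lie in a single bag of any decomposition, so no decomposition can have width below 2. Hence tw(G) = 2 exactly.

2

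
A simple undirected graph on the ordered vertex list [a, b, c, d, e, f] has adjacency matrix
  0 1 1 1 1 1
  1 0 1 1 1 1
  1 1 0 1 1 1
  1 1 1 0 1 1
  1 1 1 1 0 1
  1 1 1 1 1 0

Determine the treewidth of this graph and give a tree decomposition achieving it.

Treewidth 5.
One optimal decomposition is:
Bags: B1 = {a, b, c, d, e, f}
Tree: (single bag)

With just one bag of size 6, the width is 6 − 1 = 5, so tw(G) ≤ 5. Conversely, {a, b, c, d, e, f} is a clique of size 6, and the vertices of any clique must share a bag in every tree decomposition; so some bag has ≥ 6 vertices and tw(G) ≥ 5. Hence tw(G) = 5 exactly.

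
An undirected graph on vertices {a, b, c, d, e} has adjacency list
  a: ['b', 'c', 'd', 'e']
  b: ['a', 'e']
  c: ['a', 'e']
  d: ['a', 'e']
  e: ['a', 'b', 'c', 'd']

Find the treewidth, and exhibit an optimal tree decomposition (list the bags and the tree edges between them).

Treewidth 2.
One optimal decomposition is:
Bags: B1 = {a, b, e}  B2 = {a, d, e}  B3 = {a, c, e}
Tree: B1–B2, B1–B3

Each bag holds 3 vertices, so the decomposition has width 2, which upper-bounds the treewidth. On the other hand G contains the 3-clique {a, d, e}. A clique must lie in a single bag of any decomposition, so no decomposition can have width below 2. Combining the bounds, tw(G) = 2.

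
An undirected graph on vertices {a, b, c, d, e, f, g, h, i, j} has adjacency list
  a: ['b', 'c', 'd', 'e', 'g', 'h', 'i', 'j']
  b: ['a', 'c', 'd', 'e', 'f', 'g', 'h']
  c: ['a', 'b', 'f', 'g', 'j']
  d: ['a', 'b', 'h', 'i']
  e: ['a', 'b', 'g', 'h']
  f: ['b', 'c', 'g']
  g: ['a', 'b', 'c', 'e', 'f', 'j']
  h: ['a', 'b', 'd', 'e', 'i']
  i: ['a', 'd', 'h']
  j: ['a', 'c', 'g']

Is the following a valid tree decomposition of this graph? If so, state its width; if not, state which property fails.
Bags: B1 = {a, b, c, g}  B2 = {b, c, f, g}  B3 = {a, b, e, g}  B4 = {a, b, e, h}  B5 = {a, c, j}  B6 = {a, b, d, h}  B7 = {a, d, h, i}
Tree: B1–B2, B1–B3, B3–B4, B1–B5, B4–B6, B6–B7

No — edge (g,j) lies in no bag.

A tree decomposition must satisfy three properties: every vertex lies in some bag; for every edge, both endpoints lie together in some bag; and for every vertex, the bags containing it form a connected subtree. Here edge (g,j) lies in no bag, so the decomposition is invalid.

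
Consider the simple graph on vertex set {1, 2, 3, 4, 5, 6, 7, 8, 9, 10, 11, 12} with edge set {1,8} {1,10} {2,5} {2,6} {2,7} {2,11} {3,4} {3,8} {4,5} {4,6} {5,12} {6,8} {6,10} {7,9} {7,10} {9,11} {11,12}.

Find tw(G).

3

A width-3 tree decomposition is:
Bags: B1 = {7, 9, 11, 12}  B2 = {2, 7, 11, 12}  B3 = {2, 5, 7, 12}  B4 = {2, 5, 7, 10}  B5 = {2, 5, 6, 10}  B6 = {4, 5, 6, 10}  B7 = {1, 4, 6, 10}  B8 = {1, 4, 6, 8}  B9 = {1, 3, 4, 8}
Tree: B1–B2, B2–B3, B3–B4, B4–B5, B5–B6, B6–B7, B7–B8, B8–B9
Each bag holds 4 vertices, so the decomposition has width 3, which upper-bounds the treewidth. For the lower bound: the 4 vertex sets {9,11,12}, {7}, {2}, {4,5,6,10} are disjoint, each induces a connected subgraph, and every pair is joined by at least one edge of G. Contracting each set to a single vertex therefore yields K_{4} as a minor, and since treewidth is minor-monotone, tw(G) ≥ tw(K_{4}) = 3. The upper and lower bounds meet at 3, so that is the treewidth.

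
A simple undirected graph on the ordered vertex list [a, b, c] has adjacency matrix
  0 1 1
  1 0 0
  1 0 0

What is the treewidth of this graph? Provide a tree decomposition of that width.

Each bag holds 2 vertices, so the decomposition has width 1, which upper-bounds the treewidth. Since G has at least one edge (e.g. c–a), it is not an edgeless graph, so tw(G) ≥ 1. Hence tw(G) = 1 exactly.

Treewidth 1.
Bags: B1 = {a, c}  B2 = {a, b}
Tree: B1–B2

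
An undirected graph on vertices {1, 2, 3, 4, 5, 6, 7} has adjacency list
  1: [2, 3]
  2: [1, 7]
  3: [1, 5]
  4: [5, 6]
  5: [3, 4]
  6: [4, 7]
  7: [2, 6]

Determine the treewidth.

2

A width-2 tree decomposition is:
Bags: B1 = {4, 6, 7}  B2 = {2, 4, 7}  B3 = {1, 2, 4}  B4 = {1, 3, 4}  B5 = {3, 4, 5}
Tree: B1–B2, B2–B3, B3–B4, B4–B5
The largest bag has 3 vertices, giving width 2; this decomposition certifies tw(G) ≤ 2. For the lower bound, G contains the cycle 4–6–7–2–1–3–5–4, so G is not a forest; only forests have treewidth ≤ 1, hence tw(G) ≥ 2. Combining the bounds, tw(G) = 2.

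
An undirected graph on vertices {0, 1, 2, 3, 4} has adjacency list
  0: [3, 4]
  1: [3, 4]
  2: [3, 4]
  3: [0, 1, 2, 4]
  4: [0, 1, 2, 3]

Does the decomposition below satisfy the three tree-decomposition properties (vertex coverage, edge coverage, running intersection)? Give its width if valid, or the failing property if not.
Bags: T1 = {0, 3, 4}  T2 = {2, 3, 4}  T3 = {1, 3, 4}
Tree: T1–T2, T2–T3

Vertex coverage: the bags together contain {0, 1, 2, 3, 4}, the full vertex set. Edge coverage: each edge of G has both endpoints in at least one bag. Running intersection: for every vertex, the bags containing it form a connected subtree. All three properties hold, so this is a valid tree decomposition of width max|bag| − 1 = 2, and hence tw(G) ≤ 2.

Yes; width 2.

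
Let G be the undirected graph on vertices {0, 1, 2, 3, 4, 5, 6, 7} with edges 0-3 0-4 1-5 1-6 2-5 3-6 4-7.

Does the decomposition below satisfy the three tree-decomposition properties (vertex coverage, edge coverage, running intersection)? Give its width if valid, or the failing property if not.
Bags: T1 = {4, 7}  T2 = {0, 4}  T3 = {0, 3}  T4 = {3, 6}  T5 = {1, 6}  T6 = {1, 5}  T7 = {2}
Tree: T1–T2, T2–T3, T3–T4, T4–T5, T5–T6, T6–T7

A tree decomposition must satisfy three properties: every vertex lies in some bag; for every edge, both endpoints lie together in some bag; and for every vertex, the bags containing it form a connected subtree. Here edge (5,2) lies in no bag, so the decomposition is invalid.

No — edge (5,2) lies in no bag.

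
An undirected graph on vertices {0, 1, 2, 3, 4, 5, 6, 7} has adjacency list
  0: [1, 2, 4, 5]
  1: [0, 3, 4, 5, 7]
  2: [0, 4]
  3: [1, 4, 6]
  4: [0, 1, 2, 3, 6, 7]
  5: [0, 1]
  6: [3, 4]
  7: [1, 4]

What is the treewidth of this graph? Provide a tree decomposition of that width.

Treewidth 2.
One optimal decomposition is:
Bags: B1 = {1, 4, 7}  B2 = {0, 1, 4}  B3 = {1, 3, 4}  B4 = {0, 1, 5}  B5 = {0, 2, 4}  B6 = {3, 4, 6}
Tree: B1–B2, B1–B3, B2–B4, B2–B5, B3–B6

The largest bag has 3 vertices, giving width 2; this decomposition certifies tw(G) ≤ 2. Conversely, {0, 1, 4} is a clique of size 3, and the vertices of any clique must share a bag in every tree decomposition; so some bag has ≥ 3 vertices and tw(G) ≥ 2. Hence tw(G) = 2 exactly.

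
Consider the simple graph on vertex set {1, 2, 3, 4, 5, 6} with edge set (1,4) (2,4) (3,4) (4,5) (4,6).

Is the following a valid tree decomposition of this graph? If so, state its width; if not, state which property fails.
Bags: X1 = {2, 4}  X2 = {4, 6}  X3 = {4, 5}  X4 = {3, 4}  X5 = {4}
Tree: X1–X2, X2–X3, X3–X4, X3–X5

A tree decomposition must satisfy three properties: every vertex lies in some bag; for every edge, both endpoints lie together in some bag; and for every vertex, the bags containing it form a connected subtree. Here vertex 1 appears in no bag, so the decomposition is invalid.

No — vertex 1 appears in no bag.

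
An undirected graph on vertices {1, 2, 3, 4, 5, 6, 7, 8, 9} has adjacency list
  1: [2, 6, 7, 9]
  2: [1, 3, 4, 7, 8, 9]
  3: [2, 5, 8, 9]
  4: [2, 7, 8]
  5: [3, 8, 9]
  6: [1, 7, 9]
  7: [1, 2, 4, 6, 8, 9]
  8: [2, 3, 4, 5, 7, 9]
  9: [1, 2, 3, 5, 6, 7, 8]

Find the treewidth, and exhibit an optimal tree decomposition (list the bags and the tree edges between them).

Each bag holds 4 vertices, so the decomposition has width 3, which upper-bounds the treewidth. Conversely, {2, 3, 8, 9} is a clique of size 4, and the vertices of any clique must share a bag in every tree decomposition; so some bag has ≥ 4 vertices and tw(G) ≥ 3. Therefore the treewidth is 3.

Treewidth 3.
One optimal decomposition is:
Bags: B1 = {2, 7, 8, 9}  B2 = {2, 4, 7, 8}  B3 = {1, 2, 7, 9}  B4 = {2, 3, 8, 9}  B5 = {1, 6, 7, 9}  B6 = {3, 5, 8, 9}
Tree: B1–B2, B1–B3, B1–B4, B3–B5, B4–B6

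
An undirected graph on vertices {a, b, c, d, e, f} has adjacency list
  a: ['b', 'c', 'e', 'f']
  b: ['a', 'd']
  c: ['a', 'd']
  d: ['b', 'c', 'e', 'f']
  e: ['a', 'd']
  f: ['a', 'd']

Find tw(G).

A width-2 tree decomposition is:
Bags: B1 = {a, c, d}  B2 = {a, d, f}  B3 = {a, b, d}  B4 = {a, d, e}
Tree: B1–B2, B2–B3, B3–B4
The largest bag has 3 vertices, giving width 2; this decomposition certifies tw(G) ≤ 2. The edges c–a–f–d–c form a cycle, so G is not a tree and its treewidth is at least 2. The upper and lower bounds meet at 2, so that is the treewidth.

2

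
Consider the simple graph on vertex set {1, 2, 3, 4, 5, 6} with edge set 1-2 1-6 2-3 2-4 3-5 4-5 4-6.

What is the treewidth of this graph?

A width-2 tree decomposition is:
Bags: B1 = {2, 3, 5}  B2 = {2, 4, 5}  B3 = {1, 2, 4}  B4 = {1, 4, 6}
Tree: B1–B2, B2–B3, B3–B4
The largest bag has 3 vertices, giving width 2; this decomposition certifies tw(G) ≤ 2. The edges 3–5–4–2–3 form a cycle, so G is not a tree and its treewidth is at least 2. Combining the bounds, tw(G) = 2.

2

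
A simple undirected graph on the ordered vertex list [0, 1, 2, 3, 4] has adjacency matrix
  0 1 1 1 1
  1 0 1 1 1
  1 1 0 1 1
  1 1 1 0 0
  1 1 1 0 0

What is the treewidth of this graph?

3

A width-3 tree decomposition is:
Bags: B1 = {0, 1, 2, 3}  B2 = {0, 1, 2, 4}
Tree: B1–B2
Every bag has size at most 4, so the width is 4 − 1 = 3 and tw(G) ≤ 3. For the lower bound, the 4 vertices {0, 1, 2, 3} are pairwise adjacent, and any tree decomposition puts a clique entirely inside one bag — forcing width ≥ 3. Therefore the treewidth is 3.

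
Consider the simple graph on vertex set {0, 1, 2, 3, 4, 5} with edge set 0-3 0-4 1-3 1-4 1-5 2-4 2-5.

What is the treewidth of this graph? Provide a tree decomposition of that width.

The largest bag has 3 vertices, giving width 2; this decomposition certifies tw(G) ≤ 2. The edges 5–2–4–1–5 form a cycle, so G is not a tree and its treewidth is at least 2. The upper and lower bounds meet at 2, so that is the treewidth.

Treewidth 2.
One such decomposition:
Bags: B1 = {1, 2, 5}  B2 = {1, 2, 4}  B3 = {1, 3, 4}  B4 = {0, 3, 4}
Tree: B1–B2, B2–B3, B3–B4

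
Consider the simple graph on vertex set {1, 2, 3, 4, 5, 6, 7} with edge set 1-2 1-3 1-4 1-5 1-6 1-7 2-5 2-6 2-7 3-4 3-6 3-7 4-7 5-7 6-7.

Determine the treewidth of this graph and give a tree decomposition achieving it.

The largest bag has 4 vertices, giving width 3; this decomposition certifies tw(G) ≤ 3. Conversely, {1, 2, 5, 7} is a clique of size 4, and the vertices of any clique must share a bag in every tree decomposition; so some bag has ≥ 4 vertices and tw(G) ≥ 3. Therefore the treewidth is 3.

Treewidth 3.
One such decomposition:
Bags: B1 = {1, 2, 5, 7}  B2 = {1, 2, 6, 7}  B3 = {1, 3, 6, 7}  B4 = {1, 3, 4, 7}
Tree: B1–B2, B2–B3, B3–B4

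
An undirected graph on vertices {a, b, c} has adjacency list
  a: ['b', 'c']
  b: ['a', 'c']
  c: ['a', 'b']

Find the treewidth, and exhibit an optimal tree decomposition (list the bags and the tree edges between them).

Treewidth 2.
Bags: B1 = {a, b, c}
Tree: (single bag)

With just one bag of size 3, the width is 3 − 1 = 2, so tw(G) ≤ 2. Conversely, {a, b, c} is a clique of size 3, and the vertices of any clique must share a bag in every tree decomposition; so some bag has ≥ 3 vertices and tw(G) ≥ 2. Hence tw(G) = 2 exactly.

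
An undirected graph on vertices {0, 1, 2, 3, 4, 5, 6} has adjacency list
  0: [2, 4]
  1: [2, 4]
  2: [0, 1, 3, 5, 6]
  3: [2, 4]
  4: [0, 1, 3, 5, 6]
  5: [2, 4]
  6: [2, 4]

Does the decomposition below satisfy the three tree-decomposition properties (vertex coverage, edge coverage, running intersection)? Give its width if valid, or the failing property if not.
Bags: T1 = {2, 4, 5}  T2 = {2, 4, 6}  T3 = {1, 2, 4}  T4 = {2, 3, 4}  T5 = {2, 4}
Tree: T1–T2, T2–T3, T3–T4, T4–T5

No — vertex 0 appears in no bag.

A tree decomposition must satisfy three properties: every vertex lies in some bag; for every edge, both endpoints lie together in some bag; and for every vertex, the bags containing it form a connected subtree. Here vertex 0 appears in no bag, so the decomposition is invalid.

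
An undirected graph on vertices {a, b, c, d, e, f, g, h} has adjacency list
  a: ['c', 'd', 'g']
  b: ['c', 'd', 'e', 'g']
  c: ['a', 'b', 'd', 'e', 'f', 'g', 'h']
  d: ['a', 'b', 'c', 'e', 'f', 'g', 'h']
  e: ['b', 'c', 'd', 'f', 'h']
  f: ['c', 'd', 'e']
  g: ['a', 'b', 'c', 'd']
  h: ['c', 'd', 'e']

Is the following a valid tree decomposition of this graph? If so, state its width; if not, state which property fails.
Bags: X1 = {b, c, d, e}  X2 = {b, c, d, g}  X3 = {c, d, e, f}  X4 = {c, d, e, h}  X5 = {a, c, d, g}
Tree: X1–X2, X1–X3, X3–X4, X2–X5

Every vertex of G appears in some bag (union = {a, b, c, d, e, f, g, h}); every edge is covered by a bag; and for each vertex v the set of bags containing v is connected in the bag tree. The decomposition is therefore valid. The largest bag has 4 vertices, so the width is 3.

Yes; width 3.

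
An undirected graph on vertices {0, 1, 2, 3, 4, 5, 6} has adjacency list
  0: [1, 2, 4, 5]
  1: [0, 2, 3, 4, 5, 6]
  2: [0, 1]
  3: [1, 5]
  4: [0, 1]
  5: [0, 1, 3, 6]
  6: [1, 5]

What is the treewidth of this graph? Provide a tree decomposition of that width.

Treewidth 2.
One optimal decomposition is:
Bags: B1 = {0, 1, 5}  B2 = {0, 1, 4}  B3 = {0, 1, 2}  B4 = {1, 3, 5}  B5 = {1, 5, 6}
Tree: B1–B2, B1–B3, B1–B4, B1–B5

Each bag holds 3 vertices, so the decomposition has width 2, which upper-bounds the treewidth. Conversely, {0, 1, 2} is a clique of size 3, and the vertices of any clique must share a bag in every tree decomposition; so some bag has ≥ 3 vertices and tw(G) ≥ 2. Hence tw(G) = 2 exactly.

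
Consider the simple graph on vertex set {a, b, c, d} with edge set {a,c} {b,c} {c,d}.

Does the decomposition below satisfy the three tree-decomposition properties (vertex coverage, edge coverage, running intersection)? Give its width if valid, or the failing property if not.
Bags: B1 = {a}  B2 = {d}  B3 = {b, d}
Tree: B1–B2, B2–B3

A tree decomposition must satisfy three properties: every vertex lies in some bag; for every edge, both endpoints lie together in some bag; and for every vertex, the bags containing it form a connected subtree. Here vertex c appears in no bag, so the decomposition is invalid.

No — vertex c appears in no bag.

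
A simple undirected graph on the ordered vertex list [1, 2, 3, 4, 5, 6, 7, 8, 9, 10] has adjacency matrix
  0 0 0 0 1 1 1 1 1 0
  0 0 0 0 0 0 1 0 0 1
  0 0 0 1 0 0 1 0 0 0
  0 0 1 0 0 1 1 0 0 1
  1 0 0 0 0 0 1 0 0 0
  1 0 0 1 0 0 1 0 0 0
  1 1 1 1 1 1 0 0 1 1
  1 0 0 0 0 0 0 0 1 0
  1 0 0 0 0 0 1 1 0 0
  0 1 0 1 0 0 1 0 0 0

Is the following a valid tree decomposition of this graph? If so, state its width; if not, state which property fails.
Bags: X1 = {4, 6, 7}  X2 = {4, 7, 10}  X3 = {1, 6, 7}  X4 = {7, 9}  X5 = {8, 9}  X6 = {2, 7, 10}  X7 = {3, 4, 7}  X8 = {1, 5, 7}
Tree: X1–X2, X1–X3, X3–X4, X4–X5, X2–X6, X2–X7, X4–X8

No — edge (1,9) lies in no bag.

A tree decomposition must satisfy three properties: every vertex lies in some bag; for every edge, both endpoints lie together in some bag; and for every vertex, the bags containing it form a connected subtree. Here edge (1,9) lies in no bag, so the decomposition is invalid.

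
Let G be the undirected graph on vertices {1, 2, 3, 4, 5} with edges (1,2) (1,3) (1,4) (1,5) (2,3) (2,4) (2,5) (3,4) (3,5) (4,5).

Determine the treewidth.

4

A width-4 tree decomposition is:
Bags: B1 = {1, 2, 3, 4, 5}
Tree: (single bag)
With just one bag of size 5, the width is 5 − 1 = 4, so tw(G) ≤ 4. Conversely, {1, 2, 3, 4, 5} is a clique of size 5, and the vertices of any clique must share a bag in every tree decomposition; so some bag has ≥ 5 vertices and tw(G) ≥ 4. Combining the bounds, tw(G) = 4.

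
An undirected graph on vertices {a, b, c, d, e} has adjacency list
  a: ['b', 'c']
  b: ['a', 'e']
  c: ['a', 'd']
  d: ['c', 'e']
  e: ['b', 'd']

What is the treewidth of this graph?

A width-2 tree decomposition is:
Bags: B1 = {a, b, c}  B2 = {b, c, e}  B3 = {c, d, e}
Tree: B1–B2, B2–B3
Each bag holds 3 vertices, so the decomposition has width 2, which upper-bounds the treewidth. The edges c–a–b–e–d–c form a cycle, so G is not a tree and its treewidth is at least 2. Combining the bounds, tw(G) = 2.

2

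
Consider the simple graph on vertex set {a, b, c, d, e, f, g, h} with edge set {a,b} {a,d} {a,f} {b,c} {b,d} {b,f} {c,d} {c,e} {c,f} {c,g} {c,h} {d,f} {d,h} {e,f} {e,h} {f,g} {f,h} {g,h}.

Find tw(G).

A width-3 tree decomposition is:
Bags: B1 = {c, e, f, h}  B2 = {c, d, f, h}  B3 = {b, c, d, f}  B4 = {c, f, g, h}  B5 = {a, b, d, f}
Tree: B1–B2, B2–B3, B1–B4, B3–B5
Each bag holds 4 vertices, so the decomposition has width 3, which upper-bounds the treewidth. For the lower bound, the 4 vertices {c, d, f, h} are pairwise adjacent, and any tree decomposition puts a clique entirely inside one bag — forcing width ≥ 3. Hence tw(G) = 3 exactly.

3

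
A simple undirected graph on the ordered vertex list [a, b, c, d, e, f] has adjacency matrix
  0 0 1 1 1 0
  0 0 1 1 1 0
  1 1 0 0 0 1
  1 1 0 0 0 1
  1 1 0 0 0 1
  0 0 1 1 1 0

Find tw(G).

A width-3 tree decomposition is:
Bags: B1 = {a, c, d, e}  B2 = {b, c, d, e}  B3 = {c, d, e, f}
Tree: B1–B2, B2–B3
Each bag holds 4 vertices, so the decomposition has width 3, which upper-bounds the treewidth. For the lower bound: the 4 vertex sets {a,d}, {b,c}, {e}, {f} are disjoint, each induces a connected subgraph, and every pair is joined by at least one edge of G. Contracting each set to a single vertex therefore yields K_{4} as a minor, and since treewidth is minor-monotone, tw(G) ≥ tw(K_{4}) = 3. Therefore the treewidth is 3.

3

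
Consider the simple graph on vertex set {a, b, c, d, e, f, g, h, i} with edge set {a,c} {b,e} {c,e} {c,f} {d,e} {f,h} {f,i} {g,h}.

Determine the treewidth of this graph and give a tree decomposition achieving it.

Every bag has size at most 2, so the width is 2 − 1 = 1 and tw(G) ≤ 1. Since G has at least one edge (e.g. h–f), it is not an edgeless graph, so tw(G) ≥ 1. Combining the bounds, tw(G) = 1.

Treewidth 1.
One such decomposition:
Bags: B1 = {f, h}  B2 = {c, f}  B3 = {c, e}  B4 = {g, h}  B5 = {b, e}  B6 = {d, e}  B7 = {f, i}  B8 = {a, c}
Tree: B1–B2, B2–B3, B1–B4, B3–B5, B3–B6, B1–B7, B2–B8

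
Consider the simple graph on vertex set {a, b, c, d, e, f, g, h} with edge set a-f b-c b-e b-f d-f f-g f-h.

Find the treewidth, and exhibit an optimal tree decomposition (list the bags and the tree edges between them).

Each bag holds 2 vertices, so the decomposition has width 1, which upper-bounds the treewidth. Since G has at least one edge (e.g. h–f), it is not an edgeless graph, so tw(G) ≥ 1. The upper and lower bounds meet at 1, so that is the treewidth.

Treewidth 1.
One such decomposition:
Bags: B1 = {f, h}  B2 = {b, f}  B3 = {b, c}  B4 = {a, f}  B5 = {d, f}  B6 = {b, e}  B7 = {f, g}
Tree: B1–B2, B2–B3, B1–B4, B2–B5, B3–B6, B2–B7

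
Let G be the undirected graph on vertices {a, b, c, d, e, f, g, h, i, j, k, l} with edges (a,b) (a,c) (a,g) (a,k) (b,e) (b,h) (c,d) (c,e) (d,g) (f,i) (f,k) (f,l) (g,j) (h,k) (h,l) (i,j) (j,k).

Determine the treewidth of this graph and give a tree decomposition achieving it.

Treewidth 3.
One optimal decomposition is:
Bags: B1 = {b, c, d, e}  B2 = {a, b, c, d}  B3 = {a, b, d, g}  B4 = {a, b, g, h}  B5 = {a, g, h, k}  B6 = {g, h, j, k}  B7 = {h, j, k, l}  B8 = {f, j, k, l}  B9 = {f, i, j, l}
Tree: B1–B2, B2–B3, B3–B4, B4–B5, B5–B6, B6–B7, B7–B8, B8–B9

Every bag has size at most 4, so the width is 4 − 1 = 3 and tw(G) ≤ 3. For the lower bound: the 4 vertex sets {c,d,e}, {b}, {a}, {g,h,j,k} are disjoint, each induces a connected subgraph, and every pair is joined by at least one edge of G. Contracting each set to a single vertex therefore yields K_{4} as a minor, and since treewidth is minor-monotone, tw(G) ≥ tw(K_{4}) = 3. The upper and lower bounds meet at 3, so that is the treewidth.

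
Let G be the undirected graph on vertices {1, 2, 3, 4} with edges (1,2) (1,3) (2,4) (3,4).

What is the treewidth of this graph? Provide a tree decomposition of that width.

Each bag holds 3 vertices, so the decomposition has width 2, which upper-bounds the treewidth. The edges 3–1–2–4–3 form a cycle, so G is not a tree and its treewidth is at least 2. Hence tw(G) = 2 exactly.

Treewidth 2.
One optimal decomposition is:
Bags: B1 = {1, 2, 3}  B2 = {2, 3, 4}
Tree: B1–B2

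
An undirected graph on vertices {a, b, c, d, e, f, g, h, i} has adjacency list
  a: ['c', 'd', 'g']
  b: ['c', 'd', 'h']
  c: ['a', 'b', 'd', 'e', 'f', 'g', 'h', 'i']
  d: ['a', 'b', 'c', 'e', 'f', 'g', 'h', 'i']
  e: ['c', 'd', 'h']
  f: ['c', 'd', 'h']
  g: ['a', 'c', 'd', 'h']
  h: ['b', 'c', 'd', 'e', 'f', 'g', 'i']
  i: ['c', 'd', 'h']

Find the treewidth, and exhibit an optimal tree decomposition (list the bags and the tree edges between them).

Every bag has size at most 4, so the width is 4 − 1 = 3 and tw(G) ≤ 3. For the lower bound, the 4 vertices {c, d, f, h} are pairwise adjacent, and any tree decomposition puts a clique entirely inside one bag — forcing width ≥ 3. Hence tw(G) = 3 exactly.

Treewidth 3.
One such decomposition:
Bags: B1 = {b, c, d, h}  B2 = {c, d, f, h}  B3 = {c, d, g, h}  B4 = {c, d, e, h}  B5 = {c, d, h, i}  B6 = {a, c, d, g}
Tree: B1–B2, B1–B3, B3–B4, B1–B5, B3–B6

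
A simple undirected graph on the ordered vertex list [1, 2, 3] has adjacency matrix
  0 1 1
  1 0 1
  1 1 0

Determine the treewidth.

2

A width-2 tree decomposition is:
Bags: B1 = {1, 2, 3}
Tree: (single bag)
A single bag containing all 3 vertices is trivially a valid decomposition of width 2. On the other hand G contains the 3-clique {1, 2, 3}. A clique must lie in a single bag of any decomposition, so no decomposition can have width below 2. The upper and lower bounds meet at 2, so that is the treewidth.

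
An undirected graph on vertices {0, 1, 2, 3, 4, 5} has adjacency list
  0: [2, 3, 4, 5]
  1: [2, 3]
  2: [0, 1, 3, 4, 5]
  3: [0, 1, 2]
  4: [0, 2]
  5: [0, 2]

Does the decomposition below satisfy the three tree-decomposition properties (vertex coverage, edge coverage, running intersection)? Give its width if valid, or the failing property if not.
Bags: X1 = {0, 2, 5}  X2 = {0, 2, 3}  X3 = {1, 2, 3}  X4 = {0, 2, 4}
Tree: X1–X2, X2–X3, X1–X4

Checking the three conditions: (i) the bags cover all of {0, 1, 2, 3, 4, 5}; (ii) for each edge, some bag contains both endpoints; (iii) the bags containing any fixed vertex form a subtree. All hold, so the decomposition is valid with width 3 − 1 = 2.

Yes; width 2.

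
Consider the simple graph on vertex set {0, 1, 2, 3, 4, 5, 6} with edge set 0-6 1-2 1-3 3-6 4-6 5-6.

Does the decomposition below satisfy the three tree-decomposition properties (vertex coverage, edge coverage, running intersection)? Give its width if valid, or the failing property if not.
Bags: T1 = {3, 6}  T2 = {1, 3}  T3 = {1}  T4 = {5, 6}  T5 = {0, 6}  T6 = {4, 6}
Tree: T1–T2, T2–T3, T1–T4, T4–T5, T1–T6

A tree decomposition must satisfy three properties: every vertex lies in some bag; for every edge, both endpoints lie together in some bag; and for every vertex, the bags containing it form a connected subtree. Here vertex 2 appears in no bag, so the decomposition is invalid.

No — vertex 2 appears in no bag.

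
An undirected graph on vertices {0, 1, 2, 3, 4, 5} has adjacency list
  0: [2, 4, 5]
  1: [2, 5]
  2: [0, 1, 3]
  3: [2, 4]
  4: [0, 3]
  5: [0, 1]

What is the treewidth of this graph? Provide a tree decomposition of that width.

Treewidth 2.
One optimal decomposition is:
Bags: B1 = {2, 3, 4}  B2 = {0, 2, 4}  B3 = {0, 1, 2}  B4 = {0, 1, 5}
Tree: B1–B2, B2–B3, B3–B4

Each bag holds 3 vertices, so the decomposition has width 2, which upper-bounds the treewidth. The edges 3–4–0–2–3 form a cycle, so G is not a tree and its treewidth is at least 2. Combining the bounds, tw(G) = 2.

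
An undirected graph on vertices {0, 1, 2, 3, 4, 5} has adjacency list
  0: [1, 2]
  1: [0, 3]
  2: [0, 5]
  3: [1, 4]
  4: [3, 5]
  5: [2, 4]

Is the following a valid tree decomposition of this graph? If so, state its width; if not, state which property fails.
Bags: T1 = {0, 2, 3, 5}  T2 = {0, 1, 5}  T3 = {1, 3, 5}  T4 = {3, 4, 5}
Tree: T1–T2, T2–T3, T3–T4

A tree decomposition must satisfy three properties: every vertex lies in some bag; for every edge, both endpoints lie together in some bag; and for every vertex, the bags containing it form a connected subtree. Here bags containing vertex 3 are not connected in the tree, so the decomposition is invalid.

No — bags containing vertex 3 are not connected in the tree.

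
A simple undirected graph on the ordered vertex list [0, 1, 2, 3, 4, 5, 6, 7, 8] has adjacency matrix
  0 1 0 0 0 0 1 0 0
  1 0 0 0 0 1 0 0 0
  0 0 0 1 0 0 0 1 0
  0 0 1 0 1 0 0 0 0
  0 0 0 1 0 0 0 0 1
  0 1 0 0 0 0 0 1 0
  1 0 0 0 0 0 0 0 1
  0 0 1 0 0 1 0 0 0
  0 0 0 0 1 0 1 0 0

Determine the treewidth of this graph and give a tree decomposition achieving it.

Treewidth 2.
Bags: B1 = {0, 1, 5}  B2 = {0, 5, 7}  B3 = {0, 2, 7}  B4 = {0, 2, 3}  B5 = {0, 3, 4}  B6 = {0, 4, 8}  B7 = {0, 6, 8}
Tree: B1–B2, B2–B3, B3–B4, B4–B5, B5–B6, B6–B7

The largest bag has 3 vertices, giving width 2; this decomposition certifies tw(G) ≤ 2. Since 0–1–5–7–2–3–4–8–6–0 is a cycle in G, G is not acyclic. Forests are exactly the graphs of treewidth ≤ 1, so tw(G) ≥ 2. Combining the bounds, tw(G) = 2.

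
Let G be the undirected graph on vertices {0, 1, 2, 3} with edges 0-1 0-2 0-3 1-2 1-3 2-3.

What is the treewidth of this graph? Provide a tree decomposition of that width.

With just one bag of size 4, the width is 4 − 1 = 3, so tw(G) ≤ 3. On the other hand G contains the 4-clique {0, 1, 2, 3}. A clique must lie in a single bag of any decomposition, so no decomposition can have width below 3. Therefore the treewidth is 3.

Treewidth 3.
One optimal decomposition is:
Bags: B1 = {0, 1, 2, 3}
Tree: (single bag)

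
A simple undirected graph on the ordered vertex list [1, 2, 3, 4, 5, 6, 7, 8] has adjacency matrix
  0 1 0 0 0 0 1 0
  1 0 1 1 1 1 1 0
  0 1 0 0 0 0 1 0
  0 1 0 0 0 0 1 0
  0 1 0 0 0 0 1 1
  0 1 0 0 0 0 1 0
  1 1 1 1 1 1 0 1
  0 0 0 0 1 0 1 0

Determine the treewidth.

A width-2 tree decomposition is:
Bags: B1 = {2, 3, 7}  B2 = {2, 4, 7}  B3 = {1, 2, 7}  B4 = {2, 6, 7}  B5 = {2, 5, 7}  B6 = {5, 7, 8}
Tree: B1–B2, B1–B3, B1–B4, B1–B5, B5–B6
Every bag has size at most 3, so the width is 3 − 1 = 2 and tw(G) ≤ 2. For the lower bound, the 3 vertices {5, 7, 8} are pairwise adjacent, and any tree decomposition puts a clique entirely inside one bag — forcing width ≥ 2. The upper and lower bounds meet at 2, so that is the treewidth.

2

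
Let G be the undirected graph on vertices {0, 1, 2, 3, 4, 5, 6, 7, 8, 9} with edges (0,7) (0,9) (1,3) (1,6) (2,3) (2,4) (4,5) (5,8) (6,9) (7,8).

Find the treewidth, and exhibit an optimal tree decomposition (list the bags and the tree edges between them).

The largest bag has 3 vertices, giving width 2; this decomposition certifies tw(G) ≤ 2. Since 3–1–6–9–0–7–8–5–4–2–3 is a cycle in G, G is not acyclic. Forests are exactly the graphs of treewidth ≤ 1, so tw(G) ≥ 2. Combining the bounds, tw(G) = 2.

Treewidth 2.
One optimal decomposition is:
Bags: B1 = {1, 3, 6}  B2 = {3, 6, 9}  B3 = {0, 3, 9}  B4 = {0, 3, 7}  B5 = {3, 7, 8}  B6 = {3, 5, 8}  B7 = {3, 4, 5}  B8 = {2, 3, 4}
Tree: B1–B2, B2–B3, B3–B4, B4–B5, B5–B6, B6–B7, B7–B8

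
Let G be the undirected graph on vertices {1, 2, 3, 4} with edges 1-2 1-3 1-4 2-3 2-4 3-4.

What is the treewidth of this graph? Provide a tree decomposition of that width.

A single bag containing all 4 vertices is trivially a valid decomposition of width 3. Conversely, {1, 2, 3, 4} is a clique of size 4, and the vertices of any clique must share a bag in every tree decomposition; so some bag has ≥ 4 vertices and tw(G) ≥ 3. The upper and lower bounds meet at 3, so that is the treewidth.

Treewidth 3.
Bags: B1 = {1, 2, 3, 4}
Tree: (single bag)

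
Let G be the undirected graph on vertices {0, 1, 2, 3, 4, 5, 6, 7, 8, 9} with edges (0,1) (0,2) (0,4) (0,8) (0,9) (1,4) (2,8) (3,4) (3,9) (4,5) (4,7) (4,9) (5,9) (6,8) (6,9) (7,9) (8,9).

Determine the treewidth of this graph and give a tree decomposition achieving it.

Treewidth 2.
Bags: B1 = {6, 8, 9}  B2 = {0, 8, 9}  B3 = {0, 4, 9}  B4 = {0, 1, 4}  B5 = {0, 2, 8}  B6 = {4, 5, 9}  B7 = {3, 4, 9}  B8 = {4, 7, 9}
Tree: B1–B2, B2–B3, B3–B4, B2–B5, B3–B6, B3–B7, B7–B8

Every bag has size at most 3, so the width is 3 − 1 = 2 and tw(G) ≤ 2. For the lower bound, the 3 vertices {0, 1, 4} are pairwise adjacent, and any tree decomposition puts a clique entirely inside one bag — forcing width ≥ 2. The upper and lower bounds meet at 2, so that is the treewidth.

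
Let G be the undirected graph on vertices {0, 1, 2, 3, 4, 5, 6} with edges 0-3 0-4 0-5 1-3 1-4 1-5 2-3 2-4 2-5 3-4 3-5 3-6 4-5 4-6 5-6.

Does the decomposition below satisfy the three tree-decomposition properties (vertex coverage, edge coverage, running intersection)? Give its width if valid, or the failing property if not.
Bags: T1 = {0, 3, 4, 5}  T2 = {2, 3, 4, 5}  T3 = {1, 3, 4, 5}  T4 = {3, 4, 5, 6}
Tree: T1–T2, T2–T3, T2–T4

Vertex coverage: the bags together contain {0, 1, 2, 3, 4, 5, 6}, the full vertex set. Edge coverage: each edge of G has both endpoints in at least one bag. Running intersection: for every vertex, the bags containing it form a connected subtree. All three properties hold, so this is a valid tree decomposition of width max|bag| − 1 = 3, and hence tw(G) ≤ 3.

Yes; width 3.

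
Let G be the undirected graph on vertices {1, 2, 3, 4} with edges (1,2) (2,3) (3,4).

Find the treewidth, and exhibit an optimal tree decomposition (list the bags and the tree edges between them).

Treewidth 1.
One such decomposition:
Bags: B1 = {2, 3}  B2 = {1, 2}  B3 = {3, 4}
Tree: B1–B2, B1–B3

Every bag has size at most 2, so the width is 2 − 1 = 1 and tw(G) ≤ 1. G has an edge, so its treewidth is at least 1. The upper and lower bounds meet at 1, so that is the treewidth.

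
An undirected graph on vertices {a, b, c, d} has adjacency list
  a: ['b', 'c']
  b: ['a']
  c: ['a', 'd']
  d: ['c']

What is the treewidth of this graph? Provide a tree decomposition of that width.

Each bag holds 2 vertices, so the decomposition has width 1, which upper-bounds the treewidth. G has an edge, so its treewidth is at least 1. The upper and lower bounds meet at 1, so that is the treewidth.

Treewidth 1.
One optimal decomposition is:
Bags: B1 = {c, d}  B2 = {a, c}  B3 = {a, b}
Tree: B1–B2, B2–B3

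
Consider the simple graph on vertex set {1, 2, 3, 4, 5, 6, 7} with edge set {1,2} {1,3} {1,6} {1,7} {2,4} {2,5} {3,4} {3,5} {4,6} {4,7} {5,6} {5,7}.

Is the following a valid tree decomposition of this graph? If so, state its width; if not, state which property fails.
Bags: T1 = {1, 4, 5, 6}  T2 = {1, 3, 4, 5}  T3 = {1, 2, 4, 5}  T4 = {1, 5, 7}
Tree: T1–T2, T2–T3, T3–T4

No — edge (4,7) lies in no bag.

A tree decomposition must satisfy three properties: every vertex lies in some bag; for every edge, both endpoints lie together in some bag; and for every vertex, the bags containing it form a connected subtree. Here edge (4,7) lies in no bag, so the decomposition is invalid.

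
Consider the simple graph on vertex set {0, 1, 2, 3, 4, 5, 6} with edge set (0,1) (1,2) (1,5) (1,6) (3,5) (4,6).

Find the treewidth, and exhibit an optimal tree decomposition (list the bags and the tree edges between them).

The largest bag has 2 vertices, giving width 1; this decomposition certifies tw(G) ≤ 1. Since G has at least one edge (e.g. 1–2), it is not an edgeless graph, so tw(G) ≥ 1. The upper and lower bounds meet at 1, so that is the treewidth.

Treewidth 1.
One optimal decomposition is:
Bags: B1 = {1, 2}  B2 = {1, 5}  B3 = {1, 6}  B4 = {3, 5}  B5 = {0, 1}  B6 = {4, 6}
Tree: B1–B2, B2–B3, B2–B4, B2–B5, B3–B6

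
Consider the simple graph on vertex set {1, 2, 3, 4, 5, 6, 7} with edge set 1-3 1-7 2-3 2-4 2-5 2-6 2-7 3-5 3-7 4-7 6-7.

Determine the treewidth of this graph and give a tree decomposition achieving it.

Every bag has size at most 3, so the width is 3 − 1 = 2 and tw(G) ≤ 2. Conversely, {1, 3, 7} is a clique of size 3, and the vertices of any clique must share a bag in every tree decomposition; so some bag has ≥ 3 vertices and tw(G) ≥ 2. Therefore the treewidth is 2.

Treewidth 2.
Bags: B1 = {1, 3, 7}  B2 = {2, 3, 7}  B3 = {2, 4, 7}  B4 = {2, 3, 5}  B5 = {2, 6, 7}
Tree: B1–B2, B2–B3, B2–B4, B2–B5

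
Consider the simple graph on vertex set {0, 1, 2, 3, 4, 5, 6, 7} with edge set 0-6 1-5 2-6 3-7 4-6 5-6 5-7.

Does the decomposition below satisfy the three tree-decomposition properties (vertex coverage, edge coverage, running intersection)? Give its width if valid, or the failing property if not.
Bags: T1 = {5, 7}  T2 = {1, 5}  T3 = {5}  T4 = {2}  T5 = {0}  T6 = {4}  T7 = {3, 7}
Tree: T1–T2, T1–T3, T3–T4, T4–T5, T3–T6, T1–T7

No — vertex 6 appears in no bag.

A tree decomposition must satisfy three properties: every vertex lies in some bag; for every edge, both endpoints lie together in some bag; and for every vertex, the bags containing it form a connected subtree. Here vertex 6 appears in no bag, so the decomposition is invalid.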